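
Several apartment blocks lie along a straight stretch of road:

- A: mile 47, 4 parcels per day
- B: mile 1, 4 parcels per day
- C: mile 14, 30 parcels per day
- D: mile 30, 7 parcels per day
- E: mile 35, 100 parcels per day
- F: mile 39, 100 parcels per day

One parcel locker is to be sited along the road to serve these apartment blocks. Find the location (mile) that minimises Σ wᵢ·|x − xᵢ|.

For a sum of weighted absolute distances on a line, the optimum is the weighted median (not the mean). Total weight W = 245; half-weight = 122.5.
Sort by position and accumulate weight:
  mile 1 (B, w=4) → cum 4
  mile 14 (C, w=30) → cum 34
  mile 30 (D, w=7) → cum 41
  mile 35 (E, w=100) → cum 141  ≥ 122.5 → median here
  mile 39 (F, w=100) → cum 241
  mile 47 (A, w=4) → cum 245
Optimal location: mile 35.

x = 35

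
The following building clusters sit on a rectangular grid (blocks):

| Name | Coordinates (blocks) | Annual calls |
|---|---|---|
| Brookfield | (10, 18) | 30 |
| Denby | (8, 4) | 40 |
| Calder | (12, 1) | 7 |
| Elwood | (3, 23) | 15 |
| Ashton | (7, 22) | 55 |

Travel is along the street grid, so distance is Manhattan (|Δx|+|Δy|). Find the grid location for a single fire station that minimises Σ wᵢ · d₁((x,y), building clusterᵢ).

(8, 18)

Manhattan distance separates: Σwᵢ(|x−xᵢ|+|y−yᵢ|) = Σwᵢ|x−xᵢ| + Σwᵢ|y−yᵢ|, so x and y are optimised independently as 1-D weighted medians.
Total weight W = 147; half = 73.5.
x-coordinate, sorted with cumulative weight:
  x=3 (Elwood, w=15) cum 15
  x=7 (Ashton, w=55) cum 70
  x=8 (Denby, w=40) cum 110  ← median
  x=10 (Brookfield, w=30) cum 140
  x=12 (Calder, w=7) cum 147
⇒ x* = 8
y-coordinate, sorted with cumulative weight:
  y=1 (Calder, w=7) cum 7
  y=4 (Denby, w=40) cum 47
  y=18 (Brookfield, w=30) cum 77  ← median
  y=22 (Ashton, w=55) cum 132
  y=23 (Elwood, w=15) cum 147
⇒ y* = 18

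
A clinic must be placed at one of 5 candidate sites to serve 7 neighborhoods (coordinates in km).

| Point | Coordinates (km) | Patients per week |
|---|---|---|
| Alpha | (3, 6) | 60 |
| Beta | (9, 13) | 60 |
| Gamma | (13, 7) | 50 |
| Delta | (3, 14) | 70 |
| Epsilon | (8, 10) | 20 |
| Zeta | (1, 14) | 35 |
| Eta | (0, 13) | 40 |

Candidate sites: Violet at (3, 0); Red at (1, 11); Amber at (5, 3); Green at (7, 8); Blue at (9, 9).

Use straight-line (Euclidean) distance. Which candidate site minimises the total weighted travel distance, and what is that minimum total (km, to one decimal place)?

Total weighted distance at each candidate:
  Violet (3, 0): total = 4061.6
  Red (1, 11): total = 2038.6
  Amber (5, 3): total = 3101.6
  Green (7, 8): total = 2086.2
  Blue (9, 9): total = 2165.2
Minimum is at Red with total 2038.6 km.

Red, total 2038.6 km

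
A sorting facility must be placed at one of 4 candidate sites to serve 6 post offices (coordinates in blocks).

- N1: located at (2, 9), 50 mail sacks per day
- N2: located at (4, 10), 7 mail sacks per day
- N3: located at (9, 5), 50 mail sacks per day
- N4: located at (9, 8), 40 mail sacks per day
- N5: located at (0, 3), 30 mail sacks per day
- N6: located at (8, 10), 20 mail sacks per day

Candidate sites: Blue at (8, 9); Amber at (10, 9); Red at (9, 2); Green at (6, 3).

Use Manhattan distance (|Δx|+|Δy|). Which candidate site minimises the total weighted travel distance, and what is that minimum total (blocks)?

Total weighted distance at each candidate:
  Blue (8, 9): total = 1105
  Amber (10, 9): total = 1319
  Red (9, 2): total = 1661
  Green (6, 3): total = 1493
Minimum is at Blue with total 1105 blocks.

Blue, total 1105 blocks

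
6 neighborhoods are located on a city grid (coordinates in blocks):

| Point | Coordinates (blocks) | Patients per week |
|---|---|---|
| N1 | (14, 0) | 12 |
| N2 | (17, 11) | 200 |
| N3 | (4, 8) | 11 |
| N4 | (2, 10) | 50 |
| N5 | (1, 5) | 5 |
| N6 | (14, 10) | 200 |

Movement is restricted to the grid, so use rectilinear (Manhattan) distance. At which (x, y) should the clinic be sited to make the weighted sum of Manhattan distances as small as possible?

Manhattan distance separates: Σwᵢ(|x−xᵢ|+|y−yᵢ|) = Σwᵢ|x−xᵢ| + Σwᵢ|y−yᵢ|, so x and y are optimised independently as 1-D weighted medians.
Total weight W = 478; half = 239.
x-coordinate, sorted with cumulative weight:
  x=1 (N5, w=5) cum 5
  x=2 (N4, w=50) cum 55
  x=4 (N3, w=11) cum 66
  x=14 (N1, w=12) cum 78
  x=14 (N6, w=200) cum 278  ← median
  x=17 (N2, w=200) cum 478
⇒ x* = 14
y-coordinate, sorted with cumulative weight:
  y=0 (N1, w=12) cum 12
  y=5 (N5, w=5) cum 17
  y=8 (N3, w=11) cum 28
  y=10 (N4, w=50) cum 78
  y=10 (N6, w=200) cum 278  ← median
  y=11 (N2, w=200) cum 478
⇒ y* = 10

(14, 10)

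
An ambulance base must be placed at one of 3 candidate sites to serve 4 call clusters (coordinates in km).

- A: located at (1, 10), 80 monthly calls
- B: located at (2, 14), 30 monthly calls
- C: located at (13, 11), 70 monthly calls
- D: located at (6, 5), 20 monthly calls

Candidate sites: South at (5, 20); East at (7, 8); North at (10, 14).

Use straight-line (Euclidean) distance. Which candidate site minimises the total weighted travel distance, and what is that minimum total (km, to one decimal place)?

East, total 1273.1 km

Total weighted distance at each candidate:
  South (5, 20): total = 2206.5
  East (7, 8): total = 1273.1
  North (10, 14): total = 1521.9
Minimum is at East with total 1273.1 km.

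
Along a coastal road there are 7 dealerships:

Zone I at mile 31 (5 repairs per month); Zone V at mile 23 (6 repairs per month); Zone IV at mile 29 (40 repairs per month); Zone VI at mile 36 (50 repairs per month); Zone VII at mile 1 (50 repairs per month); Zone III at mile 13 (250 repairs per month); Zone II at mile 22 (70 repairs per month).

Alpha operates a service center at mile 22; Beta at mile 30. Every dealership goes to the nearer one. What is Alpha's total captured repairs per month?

376

The indifferent point is the midpoint (22+30)/2 = 26; dealerships left of it (closer to Alpha at 22) go to Alpha, those right go to Beta.
  Zone VII at 1 (w=50) → Alpha
  Zone III at 13 (w=250) → Alpha
  Zone II at 22 (w=70) → Alpha
  Zone V at 23 (w=6) → Alpha
  Zone IV at 29 (w=40) → Beta
  Zone I at 31 (w=5) → Beta
  Zone VI at 36 (w=50) → Beta
Alpha captures 376; Beta captures 95.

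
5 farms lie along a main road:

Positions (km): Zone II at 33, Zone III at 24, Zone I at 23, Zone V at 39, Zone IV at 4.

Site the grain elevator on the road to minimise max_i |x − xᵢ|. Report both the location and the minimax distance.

The 1-center on a line is the midpoint of the two extreme points: leftmost at 4, rightmost at 39.
Optimal location = (4 + 39)/2 = 21.5; maximum distance = (39 − 4)/2 = 17.5.

location 21.5, max distance 17.5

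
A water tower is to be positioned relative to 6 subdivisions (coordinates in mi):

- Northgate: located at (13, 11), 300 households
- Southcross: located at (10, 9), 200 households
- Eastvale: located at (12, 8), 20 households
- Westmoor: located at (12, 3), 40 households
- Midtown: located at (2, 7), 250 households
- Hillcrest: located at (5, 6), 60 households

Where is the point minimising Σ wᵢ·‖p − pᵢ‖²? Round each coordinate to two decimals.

The minimiser of Σwᵢ‖p−pᵢ‖² is the weighted centroid p* = (Σwᵢpᵢ)/(Σwᵢ).
Σwᵢ = 870.
Σwᵢxᵢ = 300·13 + 200·10 + 20·12 + 40·12 + 250·2 + 60·5 = 7420.
Σwᵢyᵢ = 300·11 + 200·9 + 20·8 + 40·3 + 250·7 + 60·6 = 7490.
x* = 7420/870 = 8.53, y* = 7490/870 = 8.61.

(8.53, 8.61)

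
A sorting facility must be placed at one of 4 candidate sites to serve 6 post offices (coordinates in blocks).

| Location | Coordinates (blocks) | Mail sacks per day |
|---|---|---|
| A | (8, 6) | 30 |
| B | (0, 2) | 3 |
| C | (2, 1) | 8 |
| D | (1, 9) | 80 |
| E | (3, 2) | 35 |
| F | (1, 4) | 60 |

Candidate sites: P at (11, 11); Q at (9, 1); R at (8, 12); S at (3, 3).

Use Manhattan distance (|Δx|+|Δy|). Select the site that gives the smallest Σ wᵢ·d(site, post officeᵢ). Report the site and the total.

S, total 1131 blocks

Total weighted distance at each candidate:
  P (11, 11): total = 3027
  Q (9, 1): total = 2451
  R (8, 12): total = 2595
  S (3, 3): total = 1131
Minimum is at S with total 1131 blocks.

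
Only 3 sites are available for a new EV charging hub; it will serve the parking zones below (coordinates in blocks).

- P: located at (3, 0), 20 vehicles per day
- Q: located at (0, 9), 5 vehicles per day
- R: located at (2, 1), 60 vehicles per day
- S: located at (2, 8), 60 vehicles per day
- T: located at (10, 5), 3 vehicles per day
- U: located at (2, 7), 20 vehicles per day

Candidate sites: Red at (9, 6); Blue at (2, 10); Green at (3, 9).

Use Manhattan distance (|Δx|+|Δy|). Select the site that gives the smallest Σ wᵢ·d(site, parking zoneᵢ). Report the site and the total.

Green, total 948 blocks

Total weighted distance at each candidate:
  Red (9, 6): total = 1726
  Blue (2, 10): total = 994
  Green (3, 9): total = 948
Minimum is at Green with total 948 blocks.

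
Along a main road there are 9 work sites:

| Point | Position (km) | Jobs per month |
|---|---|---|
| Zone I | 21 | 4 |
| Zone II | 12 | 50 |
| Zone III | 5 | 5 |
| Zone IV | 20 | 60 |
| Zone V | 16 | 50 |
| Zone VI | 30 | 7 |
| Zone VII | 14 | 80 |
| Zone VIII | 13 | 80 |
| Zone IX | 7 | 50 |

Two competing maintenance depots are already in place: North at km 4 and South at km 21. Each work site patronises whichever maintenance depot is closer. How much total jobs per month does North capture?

The indifferent point is the midpoint (4+21)/2 = 12.5; work sites left of it (closer to North at 4) go to North, those right go to South.
  Zone III at 5 (w=5) → North
  Zone IX at 7 (w=50) → North
  Zone II at 12 (w=50) → North
  Zone VIII at 13 (w=80) → South
  Zone VII at 14 (w=80) → South
  Zone V at 16 (w=50) → South
  Zone IV at 20 (w=60) → South
  Zone I at 21 (w=4) → South
  Zone VI at 30 (w=7) → South
North captures 105; South captures 281.

105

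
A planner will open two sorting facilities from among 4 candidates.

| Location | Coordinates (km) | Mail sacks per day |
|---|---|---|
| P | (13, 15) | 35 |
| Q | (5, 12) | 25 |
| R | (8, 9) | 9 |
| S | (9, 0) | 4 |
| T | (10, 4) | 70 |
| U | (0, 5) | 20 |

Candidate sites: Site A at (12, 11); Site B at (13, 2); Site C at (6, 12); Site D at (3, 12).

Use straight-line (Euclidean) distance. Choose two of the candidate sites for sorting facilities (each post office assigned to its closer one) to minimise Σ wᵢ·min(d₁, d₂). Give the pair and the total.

{Site B, Site C}, total 778.7

Evaluate every pair (each demand assigned to the nearer of the two):
  {Site B, Site C}: total = 778.7
  {Site B, Site D}: total = 890.5
  {Site A, Site B}: total = 898.4
  {Site A, Site C}: total = 941.4
  {Site A, Site D}: total = 942.1
  {Site C, Site D}: total = 1151.9
Best pair: {Site B, Site C} with total 778.7.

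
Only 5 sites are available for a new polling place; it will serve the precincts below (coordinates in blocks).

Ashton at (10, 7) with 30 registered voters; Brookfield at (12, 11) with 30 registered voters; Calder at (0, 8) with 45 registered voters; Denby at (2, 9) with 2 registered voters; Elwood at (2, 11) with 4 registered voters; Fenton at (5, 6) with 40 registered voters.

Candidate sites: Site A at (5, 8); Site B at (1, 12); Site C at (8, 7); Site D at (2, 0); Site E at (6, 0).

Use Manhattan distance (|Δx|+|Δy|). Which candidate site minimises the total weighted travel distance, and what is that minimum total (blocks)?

Site A, total 817 blocks

Total weighted distance at each candidate:
  Site A (5, 8): total = 817
  Site B (1, 12): total = 1421
  Site C (8, 7): total = 921
  Site D (2, 0): total = 1952
  Site E (6, 0): total = 1836
Minimum is at Site A with total 817 blocks.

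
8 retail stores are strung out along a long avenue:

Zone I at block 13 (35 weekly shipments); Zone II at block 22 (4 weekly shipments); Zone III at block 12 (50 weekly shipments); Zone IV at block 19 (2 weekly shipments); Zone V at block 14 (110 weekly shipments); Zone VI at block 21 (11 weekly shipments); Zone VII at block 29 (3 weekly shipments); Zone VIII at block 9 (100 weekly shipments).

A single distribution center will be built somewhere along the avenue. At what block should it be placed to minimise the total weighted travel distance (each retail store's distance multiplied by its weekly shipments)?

x = 13

For a sum of weighted absolute distances on a line, the optimum is the weighted median (not the mean). Total weight W = 315; half-weight = 157.5.
Sort by position and accumulate weight:
  block 9 (Zone VIII, w=100) → cum 100
  block 12 (Zone III, w=50) → cum 150
  block 13 (Zone I, w=35) → cum 185  ≥ 157.5 → median here
  block 14 (Zone V, w=110) → cum 295
  block 19 (Zone IV, w=2) → cum 297
  block 21 (Zone VI, w=11) → cum 308
  block 22 (Zone II, w=4) → cum 312
  block 29 (Zone VII, w=3) → cum 315
Optimal location: block 13.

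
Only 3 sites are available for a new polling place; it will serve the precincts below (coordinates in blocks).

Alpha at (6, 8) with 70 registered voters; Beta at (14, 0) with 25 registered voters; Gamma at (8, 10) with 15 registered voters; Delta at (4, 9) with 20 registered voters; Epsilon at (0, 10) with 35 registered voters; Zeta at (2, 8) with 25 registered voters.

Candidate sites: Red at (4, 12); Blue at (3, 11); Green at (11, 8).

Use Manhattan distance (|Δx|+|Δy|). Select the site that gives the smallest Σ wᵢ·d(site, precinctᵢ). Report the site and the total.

Blue, total 1360 blocks

Total weighted distance at each candidate:
  Red (4, 12): total = 1480
  Blue (3, 11): total = 1360
  Green (11, 8): total = 1540
Minimum is at Blue with total 1360 blocks.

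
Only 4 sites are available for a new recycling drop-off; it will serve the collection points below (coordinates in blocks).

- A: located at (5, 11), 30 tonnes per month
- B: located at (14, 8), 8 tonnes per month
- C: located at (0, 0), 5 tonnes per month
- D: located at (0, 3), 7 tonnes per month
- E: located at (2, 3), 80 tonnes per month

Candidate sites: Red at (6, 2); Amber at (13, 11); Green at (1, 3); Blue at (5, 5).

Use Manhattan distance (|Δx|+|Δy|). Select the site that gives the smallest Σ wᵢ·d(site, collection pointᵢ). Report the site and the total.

Green, total 611 blocks

Total weighted distance at each candidate:
  Red (6, 2): total = 901
  Amber (13, 11): total = 2059
  Green (1, 3): total = 611
  Blue (5, 5): total = 775
Minimum is at Green with total 611 blocks.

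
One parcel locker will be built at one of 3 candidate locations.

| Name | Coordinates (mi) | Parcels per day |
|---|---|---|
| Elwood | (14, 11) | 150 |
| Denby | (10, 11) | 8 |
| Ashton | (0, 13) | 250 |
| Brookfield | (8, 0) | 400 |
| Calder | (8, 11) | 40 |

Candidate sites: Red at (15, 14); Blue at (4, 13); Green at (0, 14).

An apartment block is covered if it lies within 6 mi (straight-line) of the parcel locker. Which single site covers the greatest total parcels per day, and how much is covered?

Coverage radius r = 6 mi; a point is covered iff (Δx)²+(Δy)² ≤ 6² = 36.
  Red (15, 14): covers {Elwood, Denby} → 158
  Blue (4, 13): covers {Ashton, Calder} → 290
  Green (0, 14): covers {Ashton} → 250
Maximum coverage at Blue: 290 parcels per day.

Blue, covering 290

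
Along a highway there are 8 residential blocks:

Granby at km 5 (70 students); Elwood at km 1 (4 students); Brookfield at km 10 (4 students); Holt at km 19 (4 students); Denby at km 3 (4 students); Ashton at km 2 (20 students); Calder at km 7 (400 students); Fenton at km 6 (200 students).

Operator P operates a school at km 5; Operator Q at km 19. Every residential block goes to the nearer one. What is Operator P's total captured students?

702

The indifferent point is the midpoint (5+19)/2 = 12; residential blocks left of it (closer to Operator P at 5) go to Operator P, those right go to Operator Q.
  Elwood at 1 (w=4) → Operator P
  Ashton at 2 (w=20) → Operator P
  Denby at 3 (w=4) → Operator P
  Granby at 5 (w=70) → Operator P
  Fenton at 6 (w=200) → Operator P
  Calder at 7 (w=400) → Operator P
  Brookfield at 10 (w=4) → Operator P
  Holt at 19 (w=4) → Operator Q
Operator P captures 702; Operator Q captures 4.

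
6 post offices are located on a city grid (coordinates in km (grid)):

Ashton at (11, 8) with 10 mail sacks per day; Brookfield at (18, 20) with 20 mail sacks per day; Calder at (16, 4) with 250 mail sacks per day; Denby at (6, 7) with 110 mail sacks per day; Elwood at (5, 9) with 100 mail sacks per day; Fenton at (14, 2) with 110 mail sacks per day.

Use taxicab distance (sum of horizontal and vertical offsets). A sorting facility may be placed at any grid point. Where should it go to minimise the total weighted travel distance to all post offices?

(14, 4)

Manhattan distance separates: Σwᵢ(|x−xᵢ|+|y−yᵢ|) = Σwᵢ|x−xᵢ| + Σwᵢ|y−yᵢ|, so x and y are optimised independently as 1-D weighted medians.
Total weight W = 600; half = 300.
x-coordinate, sorted with cumulative weight:
  x=5 (Elwood, w=100) cum 100
  x=6 (Denby, w=110) cum 210
  x=11 (Ashton, w=10) cum 220
  x=14 (Fenton, w=110) cum 330  ← median
  x=16 (Calder, w=250) cum 580
  x=18 (Brookfield, w=20) cum 600
⇒ x* = 14
y-coordinate, sorted with cumulative weight:
  y=2 (Fenton, w=110) cum 110
  y=4 (Calder, w=250) cum 360  ← median
  y=7 (Denby, w=110) cum 470
  y=8 (Ashton, w=10) cum 480
  y=9 (Elwood, w=100) cum 580
  y=20 (Brookfield, w=20) cum 600
⇒ y* = 4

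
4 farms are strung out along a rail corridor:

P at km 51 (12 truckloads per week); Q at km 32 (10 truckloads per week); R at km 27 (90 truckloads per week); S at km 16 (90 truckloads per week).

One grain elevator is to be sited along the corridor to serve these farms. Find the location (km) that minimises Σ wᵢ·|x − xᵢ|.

For a sum of weighted absolute distances on a line, the optimum is the weighted median (not the mean). Total weight W = 202; half-weight = 101.
Sort by position and accumulate weight:
  km 16 (S, w=90) → cum 90
  km 27 (R, w=90) → cum 180  ≥ 101 → median here
  km 32 (Q, w=10) → cum 190
  km 51 (P, w=12) → cum 202
Optimal location: km 27.

x = 27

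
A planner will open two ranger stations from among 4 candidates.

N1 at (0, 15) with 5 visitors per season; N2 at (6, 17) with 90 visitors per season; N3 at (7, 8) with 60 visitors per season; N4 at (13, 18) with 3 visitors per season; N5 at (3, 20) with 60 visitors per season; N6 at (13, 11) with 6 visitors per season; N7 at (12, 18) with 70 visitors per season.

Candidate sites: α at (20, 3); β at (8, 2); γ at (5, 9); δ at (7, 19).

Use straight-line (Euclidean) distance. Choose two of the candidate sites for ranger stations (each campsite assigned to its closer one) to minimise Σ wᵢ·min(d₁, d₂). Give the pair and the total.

{γ, δ}, total 1046.5

Evaluate every pair (each demand assigned to the nearer of the two):
  {γ, δ}: total = 1046.5
  {β, δ}: total = 1289.1
  {α, δ}: total = 1584.1
  {α, γ}: total = 2453.4
  {β, γ}: total = 2453.4
  {α, β}: total = 4190.0
Best pair: {γ, δ} with total 1046.5.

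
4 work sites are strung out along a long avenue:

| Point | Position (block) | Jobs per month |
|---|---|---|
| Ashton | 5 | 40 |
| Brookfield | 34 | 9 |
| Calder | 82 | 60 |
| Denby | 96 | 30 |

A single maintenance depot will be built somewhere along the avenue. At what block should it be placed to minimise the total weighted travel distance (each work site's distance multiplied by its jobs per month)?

For a sum of weighted absolute distances on a line, the optimum is the weighted median (not the mean). Total weight W = 139; half-weight = 69.5.
Sort by position and accumulate weight:
  block 5 (Ashton, w=40) → cum 40
  block 34 (Brookfield, w=9) → cum 49
  block 82 (Calder, w=60) → cum 109  ≥ 69.5 → median here
  block 96 (Denby, w=30) → cum 139
Optimal location: block 82.

x = 82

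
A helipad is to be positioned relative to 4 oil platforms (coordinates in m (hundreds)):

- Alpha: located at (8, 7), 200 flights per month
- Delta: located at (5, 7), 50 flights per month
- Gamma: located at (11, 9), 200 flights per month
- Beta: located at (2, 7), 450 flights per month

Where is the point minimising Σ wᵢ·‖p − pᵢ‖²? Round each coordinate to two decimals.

(5.50, 7.44)

The minimiser of Σwᵢ‖p−pᵢ‖² is the weighted centroid p* = (Σwᵢpᵢ)/(Σwᵢ).
Σwᵢ = 900.
Σwᵢxᵢ = 200·8 + 50·5 + 200·11 + 450·2 = 4950.
Σwᵢyᵢ = 200·7 + 50·7 + 200·9 + 450·7 = 6700.
x* = 4950/900 = 5.50, y* = 6700/900 = 7.44.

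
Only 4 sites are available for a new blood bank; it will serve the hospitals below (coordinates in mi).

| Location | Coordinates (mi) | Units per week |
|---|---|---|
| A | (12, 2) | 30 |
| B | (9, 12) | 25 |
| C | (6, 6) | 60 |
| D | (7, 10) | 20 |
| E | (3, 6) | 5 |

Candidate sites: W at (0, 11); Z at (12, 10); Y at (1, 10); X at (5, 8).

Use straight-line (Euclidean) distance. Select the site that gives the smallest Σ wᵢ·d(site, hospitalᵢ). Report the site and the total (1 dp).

X, total 622.9 mi

Total weighted distance at each candidate:
  W (0, 11): total = 1315.6
  Z (12, 10): total = 912.0
  Y (1, 10): total = 1140.7
  X (5, 8): total = 622.9
Minimum is at X with total 622.9 mi.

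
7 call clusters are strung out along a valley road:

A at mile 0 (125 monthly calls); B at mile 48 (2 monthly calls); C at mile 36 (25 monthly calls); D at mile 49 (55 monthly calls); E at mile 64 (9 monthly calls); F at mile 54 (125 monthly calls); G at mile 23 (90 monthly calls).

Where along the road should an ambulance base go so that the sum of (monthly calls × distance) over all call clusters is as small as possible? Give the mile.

For a sum of weighted absolute distances on a line, the optimum is the weighted median (not the mean). Total weight W = 431; half-weight = 215.5.
Sort by position and accumulate weight:
  mile 0 (A, w=125) → cum 125
  mile 23 (G, w=90) → cum 215
  mile 36 (C, w=25) → cum 240  ≥ 215.5 → median here
  mile 48 (B, w=2) → cum 242
  mile 49 (D, w=55) → cum 297
  mile 54 (F, w=125) → cum 422
  mile 64 (E, w=9) → cum 431
Optimal location: mile 36.

x = 36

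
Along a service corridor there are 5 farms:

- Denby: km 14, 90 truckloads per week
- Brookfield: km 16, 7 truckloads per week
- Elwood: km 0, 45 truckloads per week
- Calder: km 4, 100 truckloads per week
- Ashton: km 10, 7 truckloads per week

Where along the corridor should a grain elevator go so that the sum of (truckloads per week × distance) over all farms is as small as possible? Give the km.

x = 4

For a sum of weighted absolute distances on a line, the optimum is the weighted median (not the mean). Total weight W = 249; half-weight = 124.5.
Sort by position and accumulate weight:
  km 0 (Elwood, w=45) → cum 45
  km 4 (Calder, w=100) → cum 145  ≥ 124.5 → median here
  km 10 (Ashton, w=7) → cum 152
  km 14 (Denby, w=90) → cum 242
  km 16 (Brookfield, w=7) → cum 249
Optimal location: km 4.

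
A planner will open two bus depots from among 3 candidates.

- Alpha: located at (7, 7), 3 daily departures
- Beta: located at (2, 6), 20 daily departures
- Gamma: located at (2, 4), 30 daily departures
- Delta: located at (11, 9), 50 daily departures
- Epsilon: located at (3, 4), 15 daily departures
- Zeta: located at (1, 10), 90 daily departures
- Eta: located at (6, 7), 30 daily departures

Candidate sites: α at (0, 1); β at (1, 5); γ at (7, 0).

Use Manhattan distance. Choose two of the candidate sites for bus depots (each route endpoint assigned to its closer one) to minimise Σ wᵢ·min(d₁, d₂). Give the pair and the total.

{β, γ}, total 1476

Evaluate every pair (each demand assigned to the nearer of the two):
  {β, γ}: total = 1476
  {α, β}: total = 1529
  {α, γ}: total = 2191
Best pair: {β, γ} with total 1476.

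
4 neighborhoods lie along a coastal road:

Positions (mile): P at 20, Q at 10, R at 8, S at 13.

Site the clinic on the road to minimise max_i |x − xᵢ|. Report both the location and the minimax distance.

The 1-center on a line is the midpoint of the two extreme points: leftmost at 8, rightmost at 20.
Optimal location = (8 + 20)/2 = 14; maximum distance = (20 − 8)/2 = 6.

location 14, max distance 6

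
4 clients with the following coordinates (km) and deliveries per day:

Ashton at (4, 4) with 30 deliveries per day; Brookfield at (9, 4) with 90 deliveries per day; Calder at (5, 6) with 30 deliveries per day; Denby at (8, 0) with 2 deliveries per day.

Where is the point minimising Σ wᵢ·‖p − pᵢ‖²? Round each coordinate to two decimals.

(7.21, 4.34)

The minimiser of Σwᵢ‖p−pᵢ‖² is the weighted centroid p* = (Σwᵢpᵢ)/(Σwᵢ).
Σwᵢ = 152.
Σwᵢxᵢ = 30·4 + 90·9 + 30·5 + 2·8 = 1096.
Σwᵢyᵢ = 30·4 + 90·4 + 30·6 + 2·0 = 660.
x* = 1096/152 = 7.21, y* = 660/152 = 4.34.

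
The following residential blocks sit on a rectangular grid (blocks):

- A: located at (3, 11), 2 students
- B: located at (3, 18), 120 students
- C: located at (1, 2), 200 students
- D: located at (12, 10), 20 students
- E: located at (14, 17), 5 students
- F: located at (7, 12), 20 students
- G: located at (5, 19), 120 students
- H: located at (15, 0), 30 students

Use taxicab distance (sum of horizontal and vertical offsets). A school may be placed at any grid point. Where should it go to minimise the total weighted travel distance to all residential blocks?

(3, 12)

Manhattan distance separates: Σwᵢ(|x−xᵢ|+|y−yᵢ|) = Σwᵢ|x−xᵢ| + Σwᵢ|y−yᵢ|, so x and y are optimised independently as 1-D weighted medians.
Total weight W = 517; half = 258.5.
x-coordinate, sorted with cumulative weight:
  x=1 (C, w=200) cum 200
  x=3 (A, w=2) cum 202
  x=3 (B, w=120) cum 322  ← median
  x=5 (G, w=120) cum 442
  x=7 (F, w=20) cum 462
  x=12 (D, w=20) cum 482
  x=14 (E, w=5) cum 487
  x=15 (H, w=30) cum 517
⇒ x* = 3
y-coordinate, sorted with cumulative weight:
  y=0 (H, w=30) cum 30
  y=2 (C, w=200) cum 230
  y=10 (D, w=20) cum 250
  y=11 (A, w=2) cum 252
  y=12 (F, w=20) cum 272  ← median
  y=17 (E, w=5) cum 277
  y=18 (B, w=120) cum 397
  y=19 (G, w=120) cum 517
⇒ y* = 12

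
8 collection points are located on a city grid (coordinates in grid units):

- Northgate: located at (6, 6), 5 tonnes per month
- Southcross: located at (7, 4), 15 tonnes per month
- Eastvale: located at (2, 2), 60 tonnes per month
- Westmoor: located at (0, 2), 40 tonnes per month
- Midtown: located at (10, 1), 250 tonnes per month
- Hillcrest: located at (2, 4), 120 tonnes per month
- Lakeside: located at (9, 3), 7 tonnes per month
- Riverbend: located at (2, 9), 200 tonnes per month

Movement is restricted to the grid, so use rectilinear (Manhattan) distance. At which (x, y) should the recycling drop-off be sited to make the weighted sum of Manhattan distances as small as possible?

Manhattan distance separates: Σwᵢ(|x−xᵢ|+|y−yᵢ|) = Σwᵢ|x−xᵢ| + Σwᵢ|y−yᵢ|, so x and y are optimised independently as 1-D weighted medians.
Total weight W = 697; half = 348.5.
x-coordinate, sorted with cumulative weight:
  x=0 (Westmoor, w=40) cum 40
  x=2 (Eastvale, w=60) cum 100
  x=2 (Hillcrest, w=120) cum 220
  x=2 (Riverbend, w=200) cum 420  ← median
  x=6 (Northgate, w=5) cum 425
  x=7 (Southcross, w=15) cum 440
  x=9 (Lakeside, w=7) cum 447
  x=10 (Midtown, w=250) cum 697
⇒ x* = 2
y-coordinate, sorted with cumulative weight:
  y=1 (Midtown, w=250) cum 250
  y=2 (Eastvale, w=60) cum 310
  y=2 (Westmoor, w=40) cum 350  ← median
  y=3 (Lakeside, w=7) cum 357
  y=4 (Southcross, w=15) cum 372
  y=4 (Hillcrest, w=120) cum 492
  y=6 (Northgate, w=5) cum 497
  y=9 (Riverbend, w=200) cum 697
⇒ y* = 2

(2, 2)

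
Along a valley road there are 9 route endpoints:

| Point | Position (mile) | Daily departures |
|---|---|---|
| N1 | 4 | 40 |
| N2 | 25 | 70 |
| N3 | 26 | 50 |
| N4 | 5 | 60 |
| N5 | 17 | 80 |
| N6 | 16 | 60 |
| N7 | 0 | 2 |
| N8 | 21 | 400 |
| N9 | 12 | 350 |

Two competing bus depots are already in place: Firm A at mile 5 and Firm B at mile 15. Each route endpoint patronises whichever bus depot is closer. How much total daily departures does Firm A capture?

102

The indifferent point is the midpoint (5+15)/2 = 10; route endpoints left of it (closer to Firm A at 5) go to Firm A, those right go to Firm B.
  N7 at 0 (w=2) → Firm A
  N1 at 4 (w=40) → Firm A
  N4 at 5 (w=60) → Firm A
  N9 at 12 (w=350) → Firm B
  N6 at 16 (w=60) → Firm B
  N5 at 17 (w=80) → Firm B
  N8 at 21 (w=400) → Firm B
  N2 at 25 (w=70) → Firm B
  N3 at 26 (w=50) → Firm B
Firm A captures 102; Firm B captures 1010.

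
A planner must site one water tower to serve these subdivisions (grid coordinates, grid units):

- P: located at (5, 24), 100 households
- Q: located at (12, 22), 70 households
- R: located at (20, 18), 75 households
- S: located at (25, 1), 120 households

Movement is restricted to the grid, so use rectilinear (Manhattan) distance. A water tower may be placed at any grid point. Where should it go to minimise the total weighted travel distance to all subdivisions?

(20, 18)

Manhattan distance separates: Σwᵢ(|x−xᵢ|+|y−yᵢ|) = Σwᵢ|x−xᵢ| + Σwᵢ|y−yᵢ|, so x and y are optimised independently as 1-D weighted medians.
Total weight W = 365; half = 182.5.
x-coordinate, sorted with cumulative weight:
  x=5 (P, w=100) cum 100
  x=12 (Q, w=70) cum 170
  x=20 (R, w=75) cum 245  ← median
  x=25 (S, w=120) cum 365
⇒ x* = 20
y-coordinate, sorted with cumulative weight:
  y=1 (S, w=120) cum 120
  y=18 (R, w=75) cum 195  ← median
  y=22 (Q, w=70) cum 265
  y=24 (P, w=100) cum 365
⇒ y* = 18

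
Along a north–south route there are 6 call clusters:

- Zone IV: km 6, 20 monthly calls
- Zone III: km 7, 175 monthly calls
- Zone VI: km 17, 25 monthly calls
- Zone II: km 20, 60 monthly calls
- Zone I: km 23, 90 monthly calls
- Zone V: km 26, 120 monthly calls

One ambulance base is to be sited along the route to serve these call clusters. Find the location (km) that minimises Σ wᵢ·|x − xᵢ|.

For a sum of weighted absolute distances on a line, the optimum is the weighted median (not the mean). Total weight W = 490; half-weight = 245.
Sort by position and accumulate weight:
  km 6 (Zone IV, w=20) → cum 20
  km 7 (Zone III, w=175) → cum 195
  km 17 (Zone VI, w=25) → cum 220
  km 20 (Zone II, w=60) → cum 280  ≥ 245 → median here
  km 23 (Zone I, w=90) → cum 370
  km 26 (Zone V, w=120) → cum 490
Optimal location: km 20.

x = 20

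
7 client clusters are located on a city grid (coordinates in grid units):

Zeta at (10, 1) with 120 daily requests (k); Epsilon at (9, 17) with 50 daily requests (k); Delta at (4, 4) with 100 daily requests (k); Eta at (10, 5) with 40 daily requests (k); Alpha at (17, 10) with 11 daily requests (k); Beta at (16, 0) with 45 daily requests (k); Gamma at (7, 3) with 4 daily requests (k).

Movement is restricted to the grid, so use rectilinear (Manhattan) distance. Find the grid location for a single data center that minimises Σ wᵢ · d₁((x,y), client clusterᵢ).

(10, 4)

Manhattan distance separates: Σwᵢ(|x−xᵢ|+|y−yᵢ|) = Σwᵢ|x−xᵢ| + Σwᵢ|y−yᵢ|, so x and y are optimised independently as 1-D weighted medians.
Total weight W = 370; half = 185.
x-coordinate, sorted with cumulative weight:
  x=4 (Delta, w=100) cum 100
  x=7 (Gamma, w=4) cum 104
  x=9 (Epsilon, w=50) cum 154
  x=10 (Zeta, w=120) cum 274  ← median
  x=10 (Eta, w=40) cum 314
  x=16 (Beta, w=45) cum 359
  x=17 (Alpha, w=11) cum 370
⇒ x* = 10
y-coordinate, sorted with cumulative weight:
  y=0 (Beta, w=45) cum 45
  y=1 (Zeta, w=120) cum 165
  y=3 (Gamma, w=4) cum 169
  y=4 (Delta, w=100) cum 269  ← median
  y=5 (Eta, w=40) cum 309
  y=10 (Alpha, w=11) cum 320
  y=17 (Epsilon, w=50) cum 370
⇒ y* = 4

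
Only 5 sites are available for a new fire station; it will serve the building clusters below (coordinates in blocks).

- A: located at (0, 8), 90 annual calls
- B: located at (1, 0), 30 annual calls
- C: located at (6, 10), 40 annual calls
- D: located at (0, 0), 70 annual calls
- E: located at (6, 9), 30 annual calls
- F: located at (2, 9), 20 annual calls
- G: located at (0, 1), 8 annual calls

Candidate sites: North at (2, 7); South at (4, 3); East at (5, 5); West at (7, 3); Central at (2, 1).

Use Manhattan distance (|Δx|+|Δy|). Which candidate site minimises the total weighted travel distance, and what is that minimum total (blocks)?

Total weighted distance at each candidate:
  North (2, 7): total = 1704
  South (4, 3): total = 2288
  East (5, 5): total = 2292
  West (7, 3): total = 2872
  Central (2, 1): total = 2136
Minimum is at North with total 1704 blocks.

North, total 1704 blocks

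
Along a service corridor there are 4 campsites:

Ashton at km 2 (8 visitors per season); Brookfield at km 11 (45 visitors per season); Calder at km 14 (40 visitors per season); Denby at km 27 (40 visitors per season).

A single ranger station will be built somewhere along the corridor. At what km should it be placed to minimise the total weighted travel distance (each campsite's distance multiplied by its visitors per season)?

x = 14

For a sum of weighted absolute distances on a line, the optimum is the weighted median (not the mean). Total weight W = 133; half-weight = 66.5.
Sort by position and accumulate weight:
  km 2 (Ashton, w=8) → cum 8
  km 11 (Brookfield, w=45) → cum 53
  km 14 (Calder, w=40) → cum 93  ≥ 66.5 → median here
  km 27 (Denby, w=40) → cum 133
Optimal location: km 14.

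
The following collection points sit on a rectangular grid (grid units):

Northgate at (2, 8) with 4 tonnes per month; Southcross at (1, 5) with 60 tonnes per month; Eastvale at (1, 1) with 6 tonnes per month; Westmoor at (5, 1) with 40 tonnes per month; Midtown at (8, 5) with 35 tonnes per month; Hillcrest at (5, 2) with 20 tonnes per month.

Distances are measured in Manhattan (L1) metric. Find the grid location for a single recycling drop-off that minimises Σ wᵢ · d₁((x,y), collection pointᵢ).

(5, 5)

Manhattan distance separates: Σwᵢ(|x−xᵢ|+|y−yᵢ|) = Σwᵢ|x−xᵢ| + Σwᵢ|y−yᵢ|, so x and y are optimised independently as 1-D weighted medians.
Total weight W = 165; half = 82.5.
x-coordinate, sorted with cumulative weight:
  x=1 (Southcross, w=60) cum 60
  x=1 (Eastvale, w=6) cum 66
  x=2 (Northgate, w=4) cum 70
  x=5 (Westmoor, w=40) cum 110  ← median
  x=5 (Hillcrest, w=20) cum 130
  x=8 (Midtown, w=35) cum 165
⇒ x* = 5
y-coordinate, sorted with cumulative weight:
  y=1 (Eastvale, w=6) cum 6
  y=1 (Westmoor, w=40) cum 46
  y=2 (Hillcrest, w=20) cum 66
  y=5 (Southcross, w=60) cum 126  ← median
  y=5 (Midtown, w=35) cum 161
  y=8 (Northgate, w=4) cum 165
⇒ y* = 5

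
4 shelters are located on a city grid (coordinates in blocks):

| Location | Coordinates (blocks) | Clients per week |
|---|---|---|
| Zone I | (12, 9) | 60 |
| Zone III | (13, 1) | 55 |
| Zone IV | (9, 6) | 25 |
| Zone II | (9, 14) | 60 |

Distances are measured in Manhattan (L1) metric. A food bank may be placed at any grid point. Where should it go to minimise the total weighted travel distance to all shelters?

(12, 9)

Manhattan distance separates: Σwᵢ(|x−xᵢ|+|y−yᵢ|) = Σwᵢ|x−xᵢ| + Σwᵢ|y−yᵢ|, so x and y are optimised independently as 1-D weighted medians.
Total weight W = 200; half = 100.
x-coordinate, sorted with cumulative weight:
  x=9 (Zone IV, w=25) cum 25
  x=9 (Zone II, w=60) cum 85
  x=12 (Zone I, w=60) cum 145  ← median
  x=13 (Zone III, w=55) cum 200
⇒ x* = 12
y-coordinate, sorted with cumulative weight:
  y=1 (Zone III, w=55) cum 55
  y=6 (Zone IV, w=25) cum 80
  y=9 (Zone I, w=60) cum 140  ← median
  y=14 (Zone II, w=60) cum 200
⇒ y* = 9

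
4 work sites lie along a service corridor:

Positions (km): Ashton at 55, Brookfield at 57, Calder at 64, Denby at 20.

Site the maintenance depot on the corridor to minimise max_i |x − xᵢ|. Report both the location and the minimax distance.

The 1-center on a line is the midpoint of the two extreme points: leftmost at 20, rightmost at 64.
Optimal location = (20 + 64)/2 = 42; maximum distance = (64 − 20)/2 = 22.

location 42, max distance 22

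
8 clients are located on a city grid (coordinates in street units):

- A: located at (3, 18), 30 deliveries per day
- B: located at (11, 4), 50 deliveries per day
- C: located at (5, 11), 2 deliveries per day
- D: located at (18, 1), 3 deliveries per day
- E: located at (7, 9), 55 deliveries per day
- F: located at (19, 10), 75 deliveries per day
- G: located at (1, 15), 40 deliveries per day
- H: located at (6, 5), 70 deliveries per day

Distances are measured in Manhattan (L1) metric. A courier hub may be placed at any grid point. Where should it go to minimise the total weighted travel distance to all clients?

Manhattan distance separates: Σwᵢ(|x−xᵢ|+|y−yᵢ|) = Σwᵢ|x−xᵢ| + Σwᵢ|y−yᵢ|, so x and y are optimised independently as 1-D weighted medians.
Total weight W = 325; half = 162.5.
x-coordinate, sorted with cumulative weight:
  x=1 (G, w=40) cum 40
  x=3 (A, w=30) cum 70
  x=5 (C, w=2) cum 72
  x=6 (H, w=70) cum 142
  x=7 (E, w=55) cum 197  ← median
  x=11 (B, w=50) cum 247
  x=18 (D, w=3) cum 250
  x=19 (F, w=75) cum 325
⇒ x* = 7
y-coordinate, sorted with cumulative weight:
  y=1 (D, w=3) cum 3
  y=4 (B, w=50) cum 53
  y=5 (H, w=70) cum 123
  y=9 (E, w=55) cum 178  ← median
  y=10 (F, w=75) cum 253
  y=11 (C, w=2) cum 255
  y=15 (G, w=40) cum 295
  y=18 (A, w=30) cum 325
⇒ y* = 9

(7, 9)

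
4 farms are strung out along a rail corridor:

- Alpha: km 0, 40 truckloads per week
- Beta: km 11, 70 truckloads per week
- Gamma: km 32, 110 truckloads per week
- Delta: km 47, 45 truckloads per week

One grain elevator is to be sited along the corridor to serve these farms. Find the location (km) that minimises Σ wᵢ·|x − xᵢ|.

For a sum of weighted absolute distances on a line, the optimum is the weighted median (not the mean). Total weight W = 265; half-weight = 132.5.
Sort by position and accumulate weight:
  km 0 (Alpha, w=40) → cum 40
  km 11 (Beta, w=70) → cum 110
  km 32 (Gamma, w=110) → cum 220  ≥ 132.5 → median here
  km 47 (Delta, w=45) → cum 265
Optimal location: km 32.

x = 32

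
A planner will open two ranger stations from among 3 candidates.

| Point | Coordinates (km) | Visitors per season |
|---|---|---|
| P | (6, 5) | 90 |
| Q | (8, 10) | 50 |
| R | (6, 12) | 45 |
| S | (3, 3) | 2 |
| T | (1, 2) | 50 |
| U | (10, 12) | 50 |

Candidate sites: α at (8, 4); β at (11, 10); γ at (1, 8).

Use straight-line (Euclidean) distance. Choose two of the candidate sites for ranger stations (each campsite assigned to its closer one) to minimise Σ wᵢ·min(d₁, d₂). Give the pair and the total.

Evaluate every pair (each demand assigned to the nearer of the two):
  {α, β}: total = 1079.6
  {β, γ}: total = 1339.7
  {α, γ}: total = 1511.9
Best pair: {α, β} with total 1079.6.

{α, β}, total 1079.6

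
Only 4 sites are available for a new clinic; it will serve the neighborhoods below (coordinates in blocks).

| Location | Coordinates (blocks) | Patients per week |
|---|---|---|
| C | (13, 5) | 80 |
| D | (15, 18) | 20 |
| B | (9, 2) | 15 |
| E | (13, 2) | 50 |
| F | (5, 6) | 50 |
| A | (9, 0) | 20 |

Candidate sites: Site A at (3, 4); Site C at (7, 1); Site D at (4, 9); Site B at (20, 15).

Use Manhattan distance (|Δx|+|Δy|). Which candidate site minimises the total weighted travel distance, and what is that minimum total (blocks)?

Site C, total 2105 blocks

Total weighted distance at each candidate:
  Site A (3, 4): total = 2520
  Site C (7, 1): total = 2105
  Site D (4, 9): total = 2900
  Site B (20, 15): total = 4600
Minimum is at Site C with total 2105 blocks.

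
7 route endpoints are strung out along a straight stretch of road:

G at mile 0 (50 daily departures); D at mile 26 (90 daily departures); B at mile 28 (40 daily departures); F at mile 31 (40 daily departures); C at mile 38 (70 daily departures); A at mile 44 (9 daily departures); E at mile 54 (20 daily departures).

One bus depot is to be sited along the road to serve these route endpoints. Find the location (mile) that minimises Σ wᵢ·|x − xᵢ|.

x = 28

For a sum of weighted absolute distances on a line, the optimum is the weighted median (not the mean). Total weight W = 319; half-weight = 159.5.
Sort by position and accumulate weight:
  mile 0 (G, w=50) → cum 50
  mile 26 (D, w=90) → cum 140
  mile 28 (B, w=40) → cum 180  ≥ 159.5 → median here
  mile 31 (F, w=40) → cum 220
  mile 38 (C, w=70) → cum 290
  mile 44 (A, w=9) → cum 299
  mile 54 (E, w=20) → cum 319
Optimal location: mile 28.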